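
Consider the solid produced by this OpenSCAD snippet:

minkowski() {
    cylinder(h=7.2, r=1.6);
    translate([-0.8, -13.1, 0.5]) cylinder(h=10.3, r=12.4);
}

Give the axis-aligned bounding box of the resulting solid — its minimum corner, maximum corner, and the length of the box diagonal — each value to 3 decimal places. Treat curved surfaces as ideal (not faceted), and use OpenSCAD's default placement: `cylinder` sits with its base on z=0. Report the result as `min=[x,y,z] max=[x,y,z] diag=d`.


min=[-14.800,-27.100,0.500] max=[13.200,0.900,18.000] diag=43.293

A = translate([-0.8, -13.1, 0.5]) cylinder(h=10.3, r=12.4) → bbox [-13.2,-25.5,0.5] .. [11.6,-0.7,10.8]
B = cylinder(h=7.2, r=1.6) → bbox [-1.6,-1.6,0] .. [1.6,1.6,7.2]
lo = A.lo+B.lo = [-13.2-1.6, -25.5-1.6, 0.5+0] = [-14.800,-27.100,0.500]
hi = A.hi+B.hi = [11.6+1.6, -0.7+1.6, 10.8+7.2] = [13.200,0.900,18.000]
diag = √(28²+28²+17.5²) = √1874.25 = 43.293


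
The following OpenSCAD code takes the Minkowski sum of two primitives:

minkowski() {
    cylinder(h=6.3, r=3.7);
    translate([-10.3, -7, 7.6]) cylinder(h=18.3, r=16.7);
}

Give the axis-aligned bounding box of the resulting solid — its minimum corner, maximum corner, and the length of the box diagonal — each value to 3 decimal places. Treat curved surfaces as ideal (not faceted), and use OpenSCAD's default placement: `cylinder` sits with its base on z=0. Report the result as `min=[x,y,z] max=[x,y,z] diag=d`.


min=[-30.700,-27.400,7.600] max=[10.100,13.400,32.200] diag=62.725

A = translate([-10.3, -7, 7.6]) cylinder(h=18.3, r=16.7) → bbox [-27,-23.7,7.6] .. [6.4,9.7,25.9]
B = cylinder(h=6.3, r=3.7) → bbox [-3.7,-3.7,0] .. [3.7,3.7,6.3]
lo = A.lo+B.lo = [-27-3.7, -23.7-3.7, 7.6+0] = [-30.700,-27.400,7.600]
hi = A.hi+B.hi = [6.4+3.7, 9.7+3.7, 25.9+6.3] = [10.100,13.400,32.200]
diag = √(40.8²+40.8²+24.6²) = √3934.44 = 62.725


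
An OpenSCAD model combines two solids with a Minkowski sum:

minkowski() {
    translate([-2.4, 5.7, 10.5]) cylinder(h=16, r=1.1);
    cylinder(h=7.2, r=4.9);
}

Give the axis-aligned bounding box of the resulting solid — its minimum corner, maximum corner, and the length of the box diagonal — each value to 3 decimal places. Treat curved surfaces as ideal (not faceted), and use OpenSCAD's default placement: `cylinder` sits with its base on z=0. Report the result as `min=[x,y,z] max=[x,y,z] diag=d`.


min=[-8.400,-0.300,10.500] max=[3.600,11.700,33.700] diag=28.744

A = translate([-2.4, 5.7, 10.5]) cylinder(h=16, r=1.1) → bbox [-3.5,4.6,10.5] .. [-1.3,6.8,26.5]
B = cylinder(h=7.2, r=4.9) → bbox [-4.9,-4.9,0] .. [4.9,4.9,7.2]
lo = A.lo+B.lo = [-3.5-4.9, 4.6-4.9, 10.5+0] = [-8.400,-0.300,10.500]
hi = A.hi+B.hi = [-1.3+4.9, 6.8+4.9, 26.5+7.2] = [3.600,11.700,33.700]
diag = √(12²+12²+23.2²) = √826.24 = 28.744


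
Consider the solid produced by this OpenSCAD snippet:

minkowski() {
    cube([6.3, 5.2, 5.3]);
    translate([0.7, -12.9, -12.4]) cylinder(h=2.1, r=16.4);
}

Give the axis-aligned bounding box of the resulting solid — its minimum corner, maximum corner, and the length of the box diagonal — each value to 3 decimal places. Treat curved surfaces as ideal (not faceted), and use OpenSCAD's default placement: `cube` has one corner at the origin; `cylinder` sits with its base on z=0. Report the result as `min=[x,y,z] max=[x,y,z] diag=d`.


A = translate([0.7, -12.9, -12.4]) cylinder(h=2.1, r=16.4) → bbox [-15.7,-29.3,-12.4] .. [17.1,3.5,-10.3]
B = cube([6.3, 5.2, 5.3]) → bbox [0,0,0] .. [6.3,5.2,5.3]
lo = A.lo+B.lo = [-15.7+0, -29.3+0, -12.4+0] = [-15.700,-29.300,-12.400]
hi = A.hi+B.hi = [17.1+6.3, 3.5+5.2, -10.3+5.3] = [23.400,8.700,-5.000]
diag = √(39.1²+38²+7.4²) = √3027.57 = 55.023

min=[-15.700,-29.300,-12.400] max=[23.400,8.700,-5.000] diag=55.023


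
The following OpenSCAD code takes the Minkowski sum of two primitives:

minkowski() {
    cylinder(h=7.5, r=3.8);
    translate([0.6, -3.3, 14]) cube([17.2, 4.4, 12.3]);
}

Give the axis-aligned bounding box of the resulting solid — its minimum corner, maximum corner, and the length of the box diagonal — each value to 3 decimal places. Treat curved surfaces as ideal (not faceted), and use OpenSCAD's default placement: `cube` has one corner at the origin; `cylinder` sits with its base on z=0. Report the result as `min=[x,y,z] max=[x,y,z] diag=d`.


A = translate([0.6, -3.3, 14]) cube([17.2, 4.4, 12.3]) → bbox [0.6,-3.3,14] .. [17.8,1.1,26.3]
B = cylinder(h=7.5, r=3.8) → bbox [-3.8,-3.8,0] .. [3.8,3.8,7.5]
lo = A.lo+B.lo = [0.6-3.8, -3.3-3.8, 14+0] = [-3.200,-7.100,14.000]
hi = A.hi+B.hi = [17.8+3.8, 1.1+3.8, 26.3+7.5] = [21.600,4.900,33.800]
diag = √(24.8²+12²+19.8²) = √1151.08 = 33.928

min=[-3.200,-7.100,14.000] max=[21.600,4.900,33.800] diag=33.928


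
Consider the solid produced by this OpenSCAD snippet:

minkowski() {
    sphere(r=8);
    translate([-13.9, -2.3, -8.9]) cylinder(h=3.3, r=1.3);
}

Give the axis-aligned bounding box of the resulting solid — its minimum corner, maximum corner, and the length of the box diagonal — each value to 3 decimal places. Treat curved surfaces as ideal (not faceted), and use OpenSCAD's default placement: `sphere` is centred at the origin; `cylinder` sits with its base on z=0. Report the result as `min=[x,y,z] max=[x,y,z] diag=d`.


A = translate([-13.9, -2.3, -8.9]) cylinder(h=3.3, r=1.3) → bbox [-15.2,-3.6,-8.9] .. [-12.6,-1,-5.6]
B = sphere(r=8) → bbox [-8,-8,-8] .. [8,8,8]
lo = A.lo+B.lo = [-15.2-8, -3.6-8, -8.9-8] = [-23.200,-11.600,-16.900]
hi = A.hi+B.hi = [-12.6+8, -1+8, -5.6+8] = [-4.600,7.000,2.400]
diag = √(18.6²+18.6²+19.3²) = √1064.41 = 32.625

min=[-23.200,-11.600,-16.900] max=[-4.600,7.000,2.400] diag=32.625


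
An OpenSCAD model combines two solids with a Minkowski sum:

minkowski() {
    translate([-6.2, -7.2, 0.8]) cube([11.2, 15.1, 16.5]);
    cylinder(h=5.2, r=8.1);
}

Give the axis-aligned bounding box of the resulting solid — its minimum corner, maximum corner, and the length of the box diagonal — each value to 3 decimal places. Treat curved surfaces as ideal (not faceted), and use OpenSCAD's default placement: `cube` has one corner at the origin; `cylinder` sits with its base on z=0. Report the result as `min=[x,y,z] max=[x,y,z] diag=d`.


A = translate([-6.2, -7.2, 0.8]) cube([11.2, 15.1, 16.5]) → bbox [-6.2,-7.2,0.8] .. [5,7.9,17.3]
B = cylinder(h=5.2, r=8.1) → bbox [-8.1,-8.1,0] .. [8.1,8.1,5.2]
lo = A.lo+B.lo = [-6.2-8.1, -7.2-8.1, 0.8+0] = [-14.300,-15.300,0.800]
hi = A.hi+B.hi = [5+8.1, 7.9+8.1, 17.3+5.2] = [13.100,16.000,22.500]
diag = √(27.4²+31.3²+21.7²) = √2201.34 = 46.918

min=[-14.300,-15.300,0.800] max=[13.100,16.000,22.500] diag=46.918


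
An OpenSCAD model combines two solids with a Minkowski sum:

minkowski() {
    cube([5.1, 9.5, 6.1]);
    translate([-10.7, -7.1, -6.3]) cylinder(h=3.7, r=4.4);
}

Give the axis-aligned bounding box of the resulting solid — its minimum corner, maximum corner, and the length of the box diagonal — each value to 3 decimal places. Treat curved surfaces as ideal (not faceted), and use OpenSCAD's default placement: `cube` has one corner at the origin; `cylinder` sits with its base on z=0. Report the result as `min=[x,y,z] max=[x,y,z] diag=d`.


min=[-15.100,-11.500,-6.300] max=[-1.200,6.800,3.500] diag=24.983

A = translate([-10.7, -7.1, -6.3]) cylinder(h=3.7, r=4.4) → bbox [-15.1,-11.5,-6.3] .. [-6.3,-2.7,-2.6]
B = cube([5.1, 9.5, 6.1]) → bbox [0,0,0] .. [5.1,9.5,6.1]
lo = A.lo+B.lo = [-15.1+0, -11.5+0, -6.3+0] = [-15.100,-11.500,-6.300]
hi = A.hi+B.hi = [-6.3+5.1, -2.7+9.5, -2.6+6.1] = [-1.200,6.800,3.500]
diag = √(13.9²+18.3²+9.8²) = √624.14 = 24.983


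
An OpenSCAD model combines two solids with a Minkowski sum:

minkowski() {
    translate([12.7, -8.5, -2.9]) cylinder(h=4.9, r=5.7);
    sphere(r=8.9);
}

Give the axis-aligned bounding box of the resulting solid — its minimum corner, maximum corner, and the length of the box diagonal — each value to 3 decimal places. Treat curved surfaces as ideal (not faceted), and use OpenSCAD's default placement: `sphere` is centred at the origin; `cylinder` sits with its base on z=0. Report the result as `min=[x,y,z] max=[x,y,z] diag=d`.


A = translate([12.7, -8.5, -2.9]) cylinder(h=4.9, r=5.7) → bbox [7,-14.2,-2.9] .. [18.4,-2.8,2]
B = sphere(r=8.9) → bbox [-8.9,-8.9,-8.9] .. [8.9,8.9,8.9]
lo = A.lo+B.lo = [7-8.9, -14.2-8.9, -2.9-8.9] = [-1.900,-23.100,-11.800]
hi = A.hi+B.hi = [18.4+8.9, -2.8+8.9, 2+8.9] = [27.300,6.100,10.900]
diag = √(29.2²+29.2²+22.7²) = √2220.57 = 47.123

min=[-1.900,-23.100,-11.800] max=[27.300,6.100,10.900] diag=47.123


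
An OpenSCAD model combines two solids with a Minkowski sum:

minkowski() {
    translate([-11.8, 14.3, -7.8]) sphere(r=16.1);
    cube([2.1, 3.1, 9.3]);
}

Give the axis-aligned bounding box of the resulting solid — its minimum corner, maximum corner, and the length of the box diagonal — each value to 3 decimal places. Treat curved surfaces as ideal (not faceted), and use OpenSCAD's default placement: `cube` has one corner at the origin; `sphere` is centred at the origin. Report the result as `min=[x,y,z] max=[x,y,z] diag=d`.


A = translate([-11.8, 14.3, -7.8]) sphere(r=16.1) → bbox [-27.9,-1.8,-23.9] .. [4.3,30.4,8.3]
B = cube([2.1, 3.1, 9.3]) → bbox [0,0,0] .. [2.1,3.1,9.3]
lo = A.lo+B.lo = [-27.9+0, -1.8+0, -23.9+0] = [-27.900,-1.800,-23.900]
hi = A.hi+B.hi = [4.3+2.1, 30.4+3.1, 8.3+9.3] = [6.400,33.500,17.600]
diag = √(34.3²+35.3²+41.5²) = √4144.83 = 64.380

min=[-27.900,-1.800,-23.900] max=[6.400,33.500,17.600] diag=64.380


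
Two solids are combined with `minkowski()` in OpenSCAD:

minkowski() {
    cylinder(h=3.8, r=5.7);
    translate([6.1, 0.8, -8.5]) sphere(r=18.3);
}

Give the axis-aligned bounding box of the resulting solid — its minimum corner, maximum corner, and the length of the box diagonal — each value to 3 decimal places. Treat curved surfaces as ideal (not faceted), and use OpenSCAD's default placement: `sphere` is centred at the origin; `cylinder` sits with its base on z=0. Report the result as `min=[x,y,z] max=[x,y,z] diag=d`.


min=[-17.900,-23.200,-26.800] max=[30.100,24.800,13.600] diag=78.995

A = translate([6.1, 0.8, -8.5]) sphere(r=18.3) → bbox [-12.2,-17.5,-26.8] .. [24.4,19.1,9.8]
B = cylinder(h=3.8, r=5.7) → bbox [-5.7,-5.7,0] .. [5.7,5.7,3.8]
lo = A.lo+B.lo = [-12.2-5.7, -17.5-5.7, -26.8+0] = [-17.900,-23.200,-26.800]
hi = A.hi+B.hi = [24.4+5.7, 19.1+5.7, 9.8+3.8] = [30.100,24.800,13.600]
diag = √(48²+48²+40.4²) = √6240.16 = 78.995


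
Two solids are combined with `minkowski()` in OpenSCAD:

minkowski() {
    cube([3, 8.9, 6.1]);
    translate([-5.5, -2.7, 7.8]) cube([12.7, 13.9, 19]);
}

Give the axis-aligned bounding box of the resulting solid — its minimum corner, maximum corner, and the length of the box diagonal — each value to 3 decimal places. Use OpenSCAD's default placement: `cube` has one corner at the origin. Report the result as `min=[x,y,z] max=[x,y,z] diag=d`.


A = translate([-5.5, -2.7, 7.8]) cube([12.7, 13.9, 19]) → bbox [-5.5,-2.7,7.8] .. [7.2,11.2,26.8]
B = cube([3, 8.9, 6.1]) → bbox [0,0,0] .. [3,8.9,6.1]
lo = A.lo+B.lo = [-5.5+0, -2.7+0, 7.8+0] = [-5.500,-2.700,7.800]
hi = A.hi+B.hi = [7.2+3, 11.2+8.9, 26.8+6.1] = [10.200,20.100,32.900]
diag = √(15.7²+22.8²+25.1²) = √1396.34 = 37.368

min=[-5.500,-2.700,7.800] max=[10.200,20.100,32.900] diag=37.368


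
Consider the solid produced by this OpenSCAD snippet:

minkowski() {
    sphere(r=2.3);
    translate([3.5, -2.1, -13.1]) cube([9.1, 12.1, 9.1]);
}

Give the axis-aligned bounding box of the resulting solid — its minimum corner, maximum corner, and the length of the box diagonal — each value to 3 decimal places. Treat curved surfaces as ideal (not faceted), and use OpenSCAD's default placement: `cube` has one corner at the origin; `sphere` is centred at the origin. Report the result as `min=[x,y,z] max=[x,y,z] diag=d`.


min=[1.200,-4.400,-15.400] max=[14.900,12.300,-1.700] diag=25.579

A = translate([3.5, -2.1, -13.1]) cube([9.1, 12.1, 9.1]) → bbox [3.5,-2.1,-13.1] .. [12.6,10,-4]
B = sphere(r=2.3) → bbox [-2.3,-2.3,-2.3] .. [2.3,2.3,2.3]
lo = A.lo+B.lo = [3.5-2.3, -2.1-2.3, -13.1-2.3] = [1.200,-4.400,-15.400]
hi = A.hi+B.hi = [12.6+2.3, 10+2.3, -4+2.3] = [14.900,12.300,-1.700]
diag = √(13.7²+16.7²+13.7²) = √654.27 = 25.579


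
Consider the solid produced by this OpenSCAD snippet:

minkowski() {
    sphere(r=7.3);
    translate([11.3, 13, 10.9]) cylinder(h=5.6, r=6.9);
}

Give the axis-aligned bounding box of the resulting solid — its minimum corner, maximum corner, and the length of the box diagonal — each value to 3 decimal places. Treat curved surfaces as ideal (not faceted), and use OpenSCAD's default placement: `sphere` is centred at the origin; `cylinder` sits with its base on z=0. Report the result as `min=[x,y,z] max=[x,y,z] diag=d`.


A = translate([11.3, 13, 10.9]) cylinder(h=5.6, r=6.9) → bbox [4.4,6.1,10.9] .. [18.2,19.9,16.5]
B = sphere(r=7.3) → bbox [-7.3,-7.3,-7.3] .. [7.3,7.3,7.3]
lo = A.lo+B.lo = [4.4-7.3, 6.1-7.3, 10.9-7.3] = [-2.900,-1.200,3.600]
hi = A.hi+B.hi = [18.2+7.3, 19.9+7.3, 16.5+7.3] = [25.500,27.200,23.800]
diag = √(28.4²+28.4²+20.2²) = √2021.16 = 44.957

min=[-2.900,-1.200,3.600] max=[25.500,27.200,23.800] diag=44.957


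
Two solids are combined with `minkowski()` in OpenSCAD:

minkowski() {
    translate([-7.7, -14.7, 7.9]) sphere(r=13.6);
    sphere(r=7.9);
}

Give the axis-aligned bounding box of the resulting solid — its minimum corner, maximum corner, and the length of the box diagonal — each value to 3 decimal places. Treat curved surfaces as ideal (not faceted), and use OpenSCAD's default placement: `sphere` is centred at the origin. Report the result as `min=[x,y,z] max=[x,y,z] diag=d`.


A = translate([-7.7, -14.7, 7.9]) sphere(r=13.6) → bbox [-21.3,-28.3,-5.7] .. [5.9,-1.1,21.5]
B = sphere(r=7.9) → bbox [-7.9,-7.9,-7.9] .. [7.9,7.9,7.9]
lo = A.lo+B.lo = [-21.3-7.9, -28.3-7.9, -5.7-7.9] = [-29.200,-36.200,-13.600]
hi = A.hi+B.hi = [5.9+7.9, -1.1+7.9, 21.5+7.9] = [13.800,6.800,29.400]
diag = √(43²+43²+43²) = √5547 = 74.478

min=[-29.200,-36.200,-13.600] max=[13.800,6.800,29.400] diag=74.478


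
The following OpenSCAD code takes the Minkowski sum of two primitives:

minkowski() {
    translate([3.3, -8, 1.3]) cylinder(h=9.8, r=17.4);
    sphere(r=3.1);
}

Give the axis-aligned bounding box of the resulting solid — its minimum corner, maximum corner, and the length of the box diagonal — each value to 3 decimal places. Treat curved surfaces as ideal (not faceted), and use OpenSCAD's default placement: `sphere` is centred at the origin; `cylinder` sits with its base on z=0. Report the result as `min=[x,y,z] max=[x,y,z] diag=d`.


min=[-17.200,-28.500,-1.800] max=[23.800,12.500,14.200] diag=60.150

A = translate([3.3, -8, 1.3]) cylinder(h=9.8, r=17.4) → bbox [-14.1,-25.4,1.3] .. [20.7,9.4,11.1]
B = sphere(r=3.1) → bbox [-3.1,-3.1,-3.1] .. [3.1,3.1,3.1]
lo = A.lo+B.lo = [-14.1-3.1, -25.4-3.1, 1.3-3.1] = [-17.200,-28.500,-1.800]
hi = A.hi+B.hi = [20.7+3.1, 9.4+3.1, 11.1+3.1] = [23.800,12.500,14.200]
diag = √(41²+41²+16²) = √3618 = 60.150


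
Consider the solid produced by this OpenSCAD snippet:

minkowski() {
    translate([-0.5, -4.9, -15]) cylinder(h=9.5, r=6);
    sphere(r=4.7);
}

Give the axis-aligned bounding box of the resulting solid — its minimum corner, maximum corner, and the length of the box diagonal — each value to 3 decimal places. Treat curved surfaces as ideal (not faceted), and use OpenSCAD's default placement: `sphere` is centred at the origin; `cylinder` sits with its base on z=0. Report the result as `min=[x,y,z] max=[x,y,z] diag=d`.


min=[-11.200,-15.600,-19.700] max=[10.200,5.800,-0.800] diag=35.681

A = translate([-0.5, -4.9, -15]) cylinder(h=9.5, r=6) → bbox [-6.5,-10.9,-15] .. [5.5,1.1,-5.5]
B = sphere(r=4.7) → bbox [-4.7,-4.7,-4.7] .. [4.7,4.7,4.7]
lo = A.lo+B.lo = [-6.5-4.7, -10.9-4.7, -15-4.7] = [-11.200,-15.600,-19.700]
hi = A.hi+B.hi = [5.5+4.7, 1.1+4.7, -5.5+4.7] = [10.200,5.800,-0.800]
diag = √(21.4²+21.4²+18.9²) = √1273.13 = 35.681


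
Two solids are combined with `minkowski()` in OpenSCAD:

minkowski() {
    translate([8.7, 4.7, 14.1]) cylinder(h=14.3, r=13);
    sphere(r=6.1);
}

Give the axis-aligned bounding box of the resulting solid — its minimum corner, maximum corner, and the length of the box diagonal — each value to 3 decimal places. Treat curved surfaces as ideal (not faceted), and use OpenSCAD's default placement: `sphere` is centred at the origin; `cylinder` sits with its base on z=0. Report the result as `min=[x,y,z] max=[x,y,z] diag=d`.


A = translate([8.7, 4.7, 14.1]) cylinder(h=14.3, r=13) → bbox [-4.3,-8.3,14.1] .. [21.7,17.7,28.4]
B = sphere(r=6.1) → bbox [-6.1,-6.1,-6.1] .. [6.1,6.1,6.1]
lo = A.lo+B.lo = [-4.3-6.1, -8.3-6.1, 14.1-6.1] = [-10.400,-14.400,8.000]
hi = A.hi+B.hi = [21.7+6.1, 17.7+6.1, 28.4+6.1] = [27.800,23.800,34.500]
diag = √(38.2²+38.2²+26.5²) = √3620.73 = 60.173

min=[-10.400,-14.400,8.000] max=[27.800,23.800,34.500] diag=60.173


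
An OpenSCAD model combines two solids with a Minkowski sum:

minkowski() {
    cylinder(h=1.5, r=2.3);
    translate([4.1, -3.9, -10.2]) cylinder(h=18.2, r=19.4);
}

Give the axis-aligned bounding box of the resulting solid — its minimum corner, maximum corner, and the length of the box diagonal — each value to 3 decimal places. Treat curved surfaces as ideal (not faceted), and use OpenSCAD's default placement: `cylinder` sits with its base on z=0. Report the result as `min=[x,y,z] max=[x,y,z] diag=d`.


A = translate([4.1, -3.9, -10.2]) cylinder(h=18.2, r=19.4) → bbox [-15.3,-23.3,-10.2] .. [23.5,15.5,8]
B = cylinder(h=1.5, r=2.3) → bbox [-2.3,-2.3,0] .. [2.3,2.3,1.5]
lo = A.lo+B.lo = [-15.3-2.3, -23.3-2.3, -10.2+0] = [-17.600,-25.600,-10.200]
hi = A.hi+B.hi = [23.5+2.3, 15.5+2.3, 8+1.5] = [25.800,17.800,9.500]
diag = √(43.4²+43.4²+19.7²) = √4155.21 = 64.461

min=[-17.600,-25.600,-10.200] max=[25.800,17.800,9.500] diag=64.461


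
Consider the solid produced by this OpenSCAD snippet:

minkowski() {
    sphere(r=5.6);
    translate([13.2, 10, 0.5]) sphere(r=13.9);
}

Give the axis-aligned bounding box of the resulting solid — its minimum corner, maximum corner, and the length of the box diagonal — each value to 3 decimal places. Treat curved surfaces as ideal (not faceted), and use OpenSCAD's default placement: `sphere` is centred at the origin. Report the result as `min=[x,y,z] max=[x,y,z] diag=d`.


min=[-6.300,-9.500,-19.000] max=[32.700,29.500,20.000] diag=67.550

A = translate([13.2, 10, 0.5]) sphere(r=13.9) → bbox [-0.7,-3.9,-13.4] .. [27.1,23.9,14.4]
B = sphere(r=5.6) → bbox [-5.6,-5.6,-5.6] .. [5.6,5.6,5.6]
lo = A.lo+B.lo = [-0.7-5.6, -3.9-5.6, -13.4-5.6] = [-6.300,-9.500,-19.000]
hi = A.hi+B.hi = [27.1+5.6, 23.9+5.6, 14.4+5.6] = [32.700,29.500,20.000]
diag = √(39²+39²+39²) = √4563 = 67.550


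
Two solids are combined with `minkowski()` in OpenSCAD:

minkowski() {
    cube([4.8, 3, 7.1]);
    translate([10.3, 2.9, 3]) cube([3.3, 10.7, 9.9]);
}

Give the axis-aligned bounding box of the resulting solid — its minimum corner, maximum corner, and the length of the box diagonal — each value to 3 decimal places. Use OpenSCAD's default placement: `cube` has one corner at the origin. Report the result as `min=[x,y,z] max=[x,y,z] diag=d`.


A = translate([10.3, 2.9, 3]) cube([3.3, 10.7, 9.9]) → bbox [10.3,2.9,3] .. [13.6,13.6,12.9]
B = cube([4.8, 3, 7.1]) → bbox [0,0,0] .. [4.8,3,7.1]
lo = A.lo+B.lo = [10.3+0, 2.9+0, 3+0] = [10.300,2.900,3.000]
hi = A.hi+B.hi = [13.6+4.8, 13.6+3, 12.9+7.1] = [18.400,16.600,20.000]
diag = √(8.1²+13.7²+17²) = √542.3 = 23.287

min=[10.300,2.900,3.000] max=[18.400,16.600,20.000] diag=23.287


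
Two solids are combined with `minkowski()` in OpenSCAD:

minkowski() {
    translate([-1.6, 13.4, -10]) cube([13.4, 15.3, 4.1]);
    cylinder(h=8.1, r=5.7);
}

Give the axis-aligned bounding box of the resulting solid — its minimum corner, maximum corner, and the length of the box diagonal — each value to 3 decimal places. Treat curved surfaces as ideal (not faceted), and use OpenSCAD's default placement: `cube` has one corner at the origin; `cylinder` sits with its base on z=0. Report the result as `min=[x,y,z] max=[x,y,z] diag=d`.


min=[-7.300,7.700,-10.000] max=[17.500,34.400,2.200] diag=38.429

A = translate([-1.6, 13.4, -10]) cube([13.4, 15.3, 4.1]) → bbox [-1.6,13.4,-10] .. [11.8,28.7,-5.9]
B = cylinder(h=8.1, r=5.7) → bbox [-5.7,-5.7,0] .. [5.7,5.7,8.1]
lo = A.lo+B.lo = [-1.6-5.7, 13.4-5.7, -10+0] = [-7.300,7.700,-10.000]
hi = A.hi+B.hi = [11.8+5.7, 28.7+5.7, -5.9+8.1] = [17.500,34.400,2.200]
diag = √(24.8²+26.7²+12.2²) = √1476.77 = 38.429


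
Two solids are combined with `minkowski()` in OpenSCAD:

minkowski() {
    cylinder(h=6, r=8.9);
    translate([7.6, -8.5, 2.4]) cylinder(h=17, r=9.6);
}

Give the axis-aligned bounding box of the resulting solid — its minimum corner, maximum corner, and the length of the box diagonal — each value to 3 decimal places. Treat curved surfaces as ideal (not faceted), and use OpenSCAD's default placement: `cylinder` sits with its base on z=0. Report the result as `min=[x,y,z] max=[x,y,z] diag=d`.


A = translate([7.6, -8.5, 2.4]) cylinder(h=17, r=9.6) → bbox [-2,-18.1,2.4] .. [17.2,1.1,19.4]
B = cylinder(h=6, r=8.9) → bbox [-8.9,-8.9,0] .. [8.9,8.9,6]
lo = A.lo+B.lo = [-2-8.9, -18.1-8.9, 2.4+0] = [-10.900,-27.000,2.400]
hi = A.hi+B.hi = [17.2+8.9, 1.1+8.9, 19.4+6] = [26.100,10.000,25.400]
diag = √(37²+37²+23²) = √3267 = 57.158

min=[-10.900,-27.000,2.400] max=[26.100,10.000,25.400] diag=57.158


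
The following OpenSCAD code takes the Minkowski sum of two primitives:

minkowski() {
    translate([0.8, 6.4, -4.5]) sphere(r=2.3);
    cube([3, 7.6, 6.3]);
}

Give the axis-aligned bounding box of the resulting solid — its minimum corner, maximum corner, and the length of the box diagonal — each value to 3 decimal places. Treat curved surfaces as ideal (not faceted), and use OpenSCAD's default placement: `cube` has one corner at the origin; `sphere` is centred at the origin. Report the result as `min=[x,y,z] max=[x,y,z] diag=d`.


min=[-1.500,4.100,-6.800] max=[6.100,16.300,4.100] diag=18.039

A = translate([0.8, 6.4, -4.5]) sphere(r=2.3) → bbox [-1.5,4.1,-6.8] .. [3.1,8.7,-2.2]
B = cube([3, 7.6, 6.3]) → bbox [0,0,0] .. [3,7.6,6.3]
lo = A.lo+B.lo = [-1.5+0, 4.1+0, -6.8+0] = [-1.500,4.100,-6.800]
hi = A.hi+B.hi = [3.1+3, 8.7+7.6, -2.2+6.3] = [6.100,16.300,4.100]
diag = √(7.6²+12.2²+10.9²) = √325.41 = 18.039


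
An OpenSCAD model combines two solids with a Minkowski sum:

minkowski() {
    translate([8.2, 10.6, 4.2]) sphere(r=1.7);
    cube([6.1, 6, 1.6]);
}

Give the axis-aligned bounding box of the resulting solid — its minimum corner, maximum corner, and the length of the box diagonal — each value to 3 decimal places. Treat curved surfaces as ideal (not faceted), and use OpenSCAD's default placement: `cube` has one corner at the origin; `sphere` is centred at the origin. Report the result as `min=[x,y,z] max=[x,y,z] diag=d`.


A = translate([8.2, 10.6, 4.2]) sphere(r=1.7) → bbox [6.5,8.9,2.5] .. [9.9,12.3,5.9]
B = cube([6.1, 6, 1.6]) → bbox [0,0,0] .. [6.1,6,1.6]
lo = A.lo+B.lo = [6.5+0, 8.9+0, 2.5+0] = [6.500,8.900,2.500]
hi = A.hi+B.hi = [9.9+6.1, 12.3+6, 5.9+1.6] = [16.000,18.300,7.500]
diag = √(9.5²+9.4²+5²) = √203.61 = 14.269

min=[6.500,8.900,2.500] max=[16.000,18.300,7.500] diag=14.269


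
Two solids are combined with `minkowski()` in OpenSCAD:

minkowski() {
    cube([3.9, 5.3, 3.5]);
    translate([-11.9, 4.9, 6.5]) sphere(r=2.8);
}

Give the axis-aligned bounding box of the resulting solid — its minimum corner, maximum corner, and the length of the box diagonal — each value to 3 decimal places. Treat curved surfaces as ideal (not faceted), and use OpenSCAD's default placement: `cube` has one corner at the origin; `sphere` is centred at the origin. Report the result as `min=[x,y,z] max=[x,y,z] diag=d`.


A = translate([-11.9, 4.9, 6.5]) sphere(r=2.8) → bbox [-14.7,2.1,3.7] .. [-9.1,7.7,9.3]
B = cube([3.9, 5.3, 3.5]) → bbox [0,0,0] .. [3.9,5.3,3.5]
lo = A.lo+B.lo = [-14.7+0, 2.1+0, 3.7+0] = [-14.700,2.100,3.700]
hi = A.hi+B.hi = [-9.1+3.9, 7.7+5.3, 9.3+3.5] = [-5.200,13.000,12.800]
diag = √(9.5²+10.9²+9.1²) = √291.87 = 17.084

min=[-14.700,2.100,3.700] max=[-5.200,13.000,12.800] diag=17.084


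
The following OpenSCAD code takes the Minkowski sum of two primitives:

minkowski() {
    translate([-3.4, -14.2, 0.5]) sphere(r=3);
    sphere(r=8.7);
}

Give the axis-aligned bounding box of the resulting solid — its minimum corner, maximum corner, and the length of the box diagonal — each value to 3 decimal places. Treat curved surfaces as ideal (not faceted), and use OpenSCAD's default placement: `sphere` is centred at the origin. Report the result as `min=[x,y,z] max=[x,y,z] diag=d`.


min=[-15.100,-25.900,-11.200] max=[8.300,-2.500,12.200] diag=40.530

A = translate([-3.4, -14.2, 0.5]) sphere(r=3) → bbox [-6.4,-17.2,-2.5] .. [-0.4,-11.2,3.5]
B = sphere(r=8.7) → bbox [-8.7,-8.7,-8.7] .. [8.7,8.7,8.7]
lo = A.lo+B.lo = [-6.4-8.7, -17.2-8.7, -2.5-8.7] = [-15.100,-25.900,-11.200]
hi = A.hi+B.hi = [-0.4+8.7, -11.2+8.7, 3.5+8.7] = [8.300,-2.500,12.200]
diag = √(23.4²+23.4²+23.4²) = √1642.68 = 40.530


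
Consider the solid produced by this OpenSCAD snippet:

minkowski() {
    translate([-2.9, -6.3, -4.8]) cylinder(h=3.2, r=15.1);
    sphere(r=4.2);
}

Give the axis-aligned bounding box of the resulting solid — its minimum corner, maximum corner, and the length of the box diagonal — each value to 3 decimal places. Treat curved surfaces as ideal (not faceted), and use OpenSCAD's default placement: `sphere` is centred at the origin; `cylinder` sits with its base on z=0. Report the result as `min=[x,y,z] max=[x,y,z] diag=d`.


min=[-22.200,-25.600,-9.000] max=[16.400,13.000,2.600] diag=55.808

A = translate([-2.9, -6.3, -4.8]) cylinder(h=3.2, r=15.1) → bbox [-18,-21.4,-4.8] .. [12.2,8.8,-1.6]
B = sphere(r=4.2) → bbox [-4.2,-4.2,-4.2] .. [4.2,4.2,4.2]
lo = A.lo+B.lo = [-18-4.2, -21.4-4.2, -4.8-4.2] = [-22.200,-25.600,-9.000]
hi = A.hi+B.hi = [12.2+4.2, 8.8+4.2, -1.6+4.2] = [16.400,13.000,2.600]
diag = √(38.6²+38.6²+11.6²) = √3114.48 = 55.808


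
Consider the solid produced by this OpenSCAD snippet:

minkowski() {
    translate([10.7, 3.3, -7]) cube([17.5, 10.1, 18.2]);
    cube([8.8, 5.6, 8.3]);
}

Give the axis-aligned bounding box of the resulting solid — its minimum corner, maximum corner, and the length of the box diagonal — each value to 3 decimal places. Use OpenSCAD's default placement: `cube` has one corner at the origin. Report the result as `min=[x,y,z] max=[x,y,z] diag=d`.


A = translate([10.7, 3.3, -7]) cube([17.5, 10.1, 18.2]) → bbox [10.7,3.3,-7] .. [28.2,13.4,11.2]
B = cube([8.8, 5.6, 8.3]) → bbox [0,0,0] .. [8.8,5.6,8.3]
lo = A.lo+B.lo = [10.7+0, 3.3+0, -7+0] = [10.700,3.300,-7.000]
hi = A.hi+B.hi = [28.2+8.8, 13.4+5.6, 11.2+8.3] = [37.000,19.000,19.500]
diag = √(26.3²+15.7²+26.5²) = √1640.43 = 40.502

min=[10.700,3.300,-7.000] max=[37.000,19.000,19.500] diag=40.502


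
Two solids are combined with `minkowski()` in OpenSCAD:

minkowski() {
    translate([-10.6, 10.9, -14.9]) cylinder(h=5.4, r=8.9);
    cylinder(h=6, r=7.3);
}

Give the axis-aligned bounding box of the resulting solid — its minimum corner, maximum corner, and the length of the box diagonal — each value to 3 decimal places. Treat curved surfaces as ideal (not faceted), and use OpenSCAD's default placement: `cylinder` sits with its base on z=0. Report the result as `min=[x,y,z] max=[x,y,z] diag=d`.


min=[-26.800,-5.300,-14.900] max=[5.600,27.100,-3.500] diag=47.217

A = translate([-10.6, 10.9, -14.9]) cylinder(h=5.4, r=8.9) → bbox [-19.5,2,-14.9] .. [-1.7,19.8,-9.5]
B = cylinder(h=6, r=7.3) → bbox [-7.3,-7.3,0] .. [7.3,7.3,6]
lo = A.lo+B.lo = [-19.5-7.3, 2-7.3, -14.9+0] = [-26.800,-5.300,-14.900]
hi = A.hi+B.hi = [-1.7+7.3, 19.8+7.3, -9.5+6] = [5.600,27.100,-3.500]
diag = √(32.4²+32.4²+11.4²) = √2229.48 = 47.217


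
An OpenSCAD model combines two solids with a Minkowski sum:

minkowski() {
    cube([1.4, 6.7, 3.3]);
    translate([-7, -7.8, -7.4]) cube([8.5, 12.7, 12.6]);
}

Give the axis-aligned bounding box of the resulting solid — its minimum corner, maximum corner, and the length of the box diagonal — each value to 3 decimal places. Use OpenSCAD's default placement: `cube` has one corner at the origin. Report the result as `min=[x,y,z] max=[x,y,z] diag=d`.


min=[-7.000,-7.800,-7.400] max=[2.900,11.600,8.500] diag=26.966

A = translate([-7, -7.8, -7.4]) cube([8.5, 12.7, 12.6]) → bbox [-7,-7.8,-7.4] .. [1.5,4.9,5.2]
B = cube([1.4, 6.7, 3.3]) → bbox [0,0,0] .. [1.4,6.7,3.3]
lo = A.lo+B.lo = [-7+0, -7.8+0, -7.4+0] = [-7.000,-7.800,-7.400]
hi = A.hi+B.hi = [1.5+1.4, 4.9+6.7, 5.2+3.3] = [2.900,11.600,8.500]
diag = √(9.9²+19.4²+15.9²) = √727.18 = 26.966


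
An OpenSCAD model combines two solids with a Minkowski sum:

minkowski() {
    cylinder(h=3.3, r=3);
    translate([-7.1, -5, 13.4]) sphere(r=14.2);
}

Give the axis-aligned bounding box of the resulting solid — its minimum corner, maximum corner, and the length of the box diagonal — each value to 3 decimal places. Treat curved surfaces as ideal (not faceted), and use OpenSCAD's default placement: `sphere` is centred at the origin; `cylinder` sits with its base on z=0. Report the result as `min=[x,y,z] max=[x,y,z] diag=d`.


min=[-24.300,-22.200,-0.800] max=[10.100,12.200,30.900] diag=58.066

A = translate([-7.1, -5, 13.4]) sphere(r=14.2) → bbox [-21.3,-19.2,-0.8] .. [7.1,9.2,27.6]
B = cylinder(h=3.3, r=3) → bbox [-3,-3,0] .. [3,3,3.3]
lo = A.lo+B.lo = [-21.3-3, -19.2-3, -0.8+0] = [-24.300,-22.200,-0.800]
hi = A.hi+B.hi = [7.1+3, 9.2+3, 27.6+3.3] = [10.100,12.200,30.900]
diag = √(34.4²+34.4²+31.7²) = √3371.61 = 58.066


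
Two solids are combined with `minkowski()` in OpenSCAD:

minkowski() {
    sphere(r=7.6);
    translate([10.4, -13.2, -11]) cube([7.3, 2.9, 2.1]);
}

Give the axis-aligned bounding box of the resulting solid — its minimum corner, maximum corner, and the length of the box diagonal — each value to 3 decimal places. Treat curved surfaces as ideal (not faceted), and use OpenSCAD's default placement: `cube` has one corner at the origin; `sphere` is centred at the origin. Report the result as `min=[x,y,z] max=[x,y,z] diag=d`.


min=[2.800,-20.800,-18.600] max=[25.300,-2.700,-1.300] diag=33.662

A = translate([10.4, -13.2, -11]) cube([7.3, 2.9, 2.1]) → bbox [10.4,-13.2,-11] .. [17.7,-10.3,-8.9]
B = sphere(r=7.6) → bbox [-7.6,-7.6,-7.6] .. [7.6,7.6,7.6]
lo = A.lo+B.lo = [10.4-7.6, -13.2-7.6, -11-7.6] = [2.800,-20.800,-18.600]
hi = A.hi+B.hi = [17.7+7.6, -10.3+7.6, -8.9+7.6] = [25.300,-2.700,-1.300]
diag = √(22.5²+18.1²+17.3²) = √1133.15 = 33.662


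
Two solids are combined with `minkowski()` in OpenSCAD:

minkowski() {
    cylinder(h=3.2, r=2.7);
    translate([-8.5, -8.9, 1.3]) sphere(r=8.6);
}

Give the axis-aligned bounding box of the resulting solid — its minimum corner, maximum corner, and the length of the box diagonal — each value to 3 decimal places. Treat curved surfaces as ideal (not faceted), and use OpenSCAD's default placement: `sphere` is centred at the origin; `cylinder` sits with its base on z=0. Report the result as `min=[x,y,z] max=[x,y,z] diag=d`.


min=[-19.800,-20.200,-7.300] max=[2.800,2.400,13.100] diag=37.917

A = translate([-8.5, -8.9, 1.3]) sphere(r=8.6) → bbox [-17.1,-17.5,-7.3] .. [0.1,-0.3,9.9]
B = cylinder(h=3.2, r=2.7) → bbox [-2.7,-2.7,0] .. [2.7,2.7,3.2]
lo = A.lo+B.lo = [-17.1-2.7, -17.5-2.7, -7.3+0] = [-19.800,-20.200,-7.300]
hi = A.hi+B.hi = [0.1+2.7, -0.3+2.7, 9.9+3.2] = [2.800,2.400,13.100]
diag = √(22.6²+22.6²+20.4²) = √1437.68 = 37.917


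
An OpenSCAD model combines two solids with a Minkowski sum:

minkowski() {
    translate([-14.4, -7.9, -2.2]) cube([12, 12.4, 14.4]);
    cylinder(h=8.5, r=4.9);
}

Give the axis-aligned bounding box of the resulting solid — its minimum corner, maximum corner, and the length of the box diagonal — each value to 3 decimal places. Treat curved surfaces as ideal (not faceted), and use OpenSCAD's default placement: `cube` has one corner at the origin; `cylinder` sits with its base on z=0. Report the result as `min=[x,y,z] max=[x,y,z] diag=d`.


A = translate([-14.4, -7.9, -2.2]) cube([12, 12.4, 14.4]) → bbox [-14.4,-7.9,-2.2] .. [-2.4,4.5,12.2]
B = cylinder(h=8.5, r=4.9) → bbox [-4.9,-4.9,0] .. [4.9,4.9,8.5]
lo = A.lo+B.lo = [-14.4-4.9, -7.9-4.9, -2.2+0] = [-19.300,-12.800,-2.200]
hi = A.hi+B.hi = [-2.4+4.9, 4.5+4.9, 12.2+8.5] = [2.500,9.400,20.700]
diag = √(21.8²+22.2²+22.9²) = √1492.49 = 38.633

min=[-19.300,-12.800,-2.200] max=[2.500,9.400,20.700] diag=38.633


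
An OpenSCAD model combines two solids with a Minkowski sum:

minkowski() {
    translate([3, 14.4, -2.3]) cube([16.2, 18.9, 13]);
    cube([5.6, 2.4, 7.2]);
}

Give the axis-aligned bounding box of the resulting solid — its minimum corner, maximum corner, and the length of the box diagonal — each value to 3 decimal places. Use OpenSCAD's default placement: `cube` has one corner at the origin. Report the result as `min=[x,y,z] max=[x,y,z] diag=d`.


A = translate([3, 14.4, -2.3]) cube([16.2, 18.9, 13]) → bbox [3,14.4,-2.3] .. [19.2,33.3,10.7]
B = cube([5.6, 2.4, 7.2]) → bbox [0,0,0] .. [5.6,2.4,7.2]
lo = A.lo+B.lo = [3+0, 14.4+0, -2.3+0] = [3.000,14.400,-2.300]
hi = A.hi+B.hi = [19.2+5.6, 33.3+2.4, 10.7+7.2] = [24.800,35.700,17.900]
diag = √(21.8²+21.3²+20.2²) = √1336.97 = 36.565

min=[3.000,14.400,-2.300] max=[24.800,35.700,17.900] diag=36.565


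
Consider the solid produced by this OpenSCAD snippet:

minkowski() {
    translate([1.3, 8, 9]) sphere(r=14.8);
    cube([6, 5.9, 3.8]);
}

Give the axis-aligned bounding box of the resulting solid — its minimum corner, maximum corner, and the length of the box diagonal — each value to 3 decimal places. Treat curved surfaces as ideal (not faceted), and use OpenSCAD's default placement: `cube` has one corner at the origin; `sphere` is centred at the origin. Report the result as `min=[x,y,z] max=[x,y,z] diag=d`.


A = translate([1.3, 8, 9]) sphere(r=14.8) → bbox [-13.5,-6.8,-5.8] .. [16.1,22.8,23.8]
B = cube([6, 5.9, 3.8]) → bbox [0,0,0] .. [6,5.9,3.8]
lo = A.lo+B.lo = [-13.5+0, -6.8+0, -5.8+0] = [-13.500,-6.800,-5.800]
hi = A.hi+B.hi = [16.1+6, 22.8+5.9, 23.8+3.8] = [22.100,28.700,27.600]
diag = √(35.6²+35.5²+33.4²) = √3643.17 = 60.359

min=[-13.500,-6.800,-5.800] max=[22.100,28.700,27.600] diag=60.359


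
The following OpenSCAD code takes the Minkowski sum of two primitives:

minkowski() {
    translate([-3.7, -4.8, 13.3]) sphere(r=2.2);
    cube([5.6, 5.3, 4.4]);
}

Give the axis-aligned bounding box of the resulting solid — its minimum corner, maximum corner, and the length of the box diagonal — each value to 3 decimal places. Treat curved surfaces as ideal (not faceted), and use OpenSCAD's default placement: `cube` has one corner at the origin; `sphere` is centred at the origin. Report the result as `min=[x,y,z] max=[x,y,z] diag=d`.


A = translate([-3.7, -4.8, 13.3]) sphere(r=2.2) → bbox [-5.9,-7,11.1] .. [-1.5,-2.6,15.5]
B = cube([5.6, 5.3, 4.4]) → bbox [0,0,0] .. [5.6,5.3,4.4]
lo = A.lo+B.lo = [-5.9+0, -7+0, 11.1+0] = [-5.900,-7.000,11.100]
hi = A.hi+B.hi = [-1.5+5.6, -2.6+5.3, 15.5+4.4] = [4.100,2.700,19.900]
diag = √(10²+9.7²+8.8²) = √271.53 = 16.478

min=[-5.900,-7.000,11.100] max=[4.100,2.700,19.900] diag=16.478


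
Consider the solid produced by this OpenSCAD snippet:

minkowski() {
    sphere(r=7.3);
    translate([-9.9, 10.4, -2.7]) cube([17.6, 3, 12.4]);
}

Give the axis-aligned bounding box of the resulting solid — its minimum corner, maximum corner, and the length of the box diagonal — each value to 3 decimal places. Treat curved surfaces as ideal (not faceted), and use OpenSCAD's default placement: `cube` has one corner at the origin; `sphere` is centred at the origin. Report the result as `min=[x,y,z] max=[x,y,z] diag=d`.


A = translate([-9.9, 10.4, -2.7]) cube([17.6, 3, 12.4]) → bbox [-9.9,10.4,-2.7] .. [7.7,13.4,9.7]
B = sphere(r=7.3) → bbox [-7.3,-7.3,-7.3] .. [7.3,7.3,7.3]
lo = A.lo+B.lo = [-9.9-7.3, 10.4-7.3, -2.7-7.3] = [-17.200,3.100,-10.000]
hi = A.hi+B.hi = [7.7+7.3, 13.4+7.3, 9.7+7.3] = [15.000,20.700,17.000]
diag = √(32.2²+17.6²+27²) = √2075.6 = 45.559

min=[-17.200,3.100,-10.000] max=[15.000,20.700,17.000] diag=45.559


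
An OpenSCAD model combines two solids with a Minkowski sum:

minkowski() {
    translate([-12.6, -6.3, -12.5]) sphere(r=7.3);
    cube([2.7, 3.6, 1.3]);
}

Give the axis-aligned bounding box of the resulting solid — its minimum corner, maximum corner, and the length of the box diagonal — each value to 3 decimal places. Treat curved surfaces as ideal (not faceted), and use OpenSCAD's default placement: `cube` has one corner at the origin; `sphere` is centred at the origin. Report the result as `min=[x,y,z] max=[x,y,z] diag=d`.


A = translate([-12.6, -6.3, -12.5]) sphere(r=7.3) → bbox [-19.9,-13.6,-19.8] .. [-5.3,1,-5.2]
B = cube([2.7, 3.6, 1.3]) → bbox [0,0,0] .. [2.7,3.6,1.3]
lo = A.lo+B.lo = [-19.9+0, -13.6+0, -19.8+0] = [-19.900,-13.600,-19.800]
hi = A.hi+B.hi = [-5.3+2.7, 1+3.6, -5.2+1.3] = [-2.600,4.600,-3.900]
diag = √(17.3²+18.2²+15.9²) = √883.34 = 29.721

min=[-19.900,-13.600,-19.800] max=[-2.600,4.600,-3.900] diag=29.721


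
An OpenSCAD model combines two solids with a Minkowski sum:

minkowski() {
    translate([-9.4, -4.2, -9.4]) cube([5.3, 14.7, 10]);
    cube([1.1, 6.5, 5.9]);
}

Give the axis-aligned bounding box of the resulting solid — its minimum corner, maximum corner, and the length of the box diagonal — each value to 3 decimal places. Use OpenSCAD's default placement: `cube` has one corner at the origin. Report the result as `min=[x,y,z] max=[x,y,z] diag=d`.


min=[-9.400,-4.200,-9.400] max=[-3.000,17.000,6.500] diag=27.262

A = translate([-9.4, -4.2, -9.4]) cube([5.3, 14.7, 10]) → bbox [-9.4,-4.2,-9.4] .. [-4.1,10.5,0.6]
B = cube([1.1, 6.5, 5.9]) → bbox [0,0,0] .. [1.1,6.5,5.9]
lo = A.lo+B.lo = [-9.4+0, -4.2+0, -9.4+0] = [-9.400,-4.200,-9.400]
hi = A.hi+B.hi = [-4.1+1.1, 10.5+6.5, 0.6+5.9] = [-3.000,17.000,6.500]
diag = √(6.4²+21.2²+15.9²) = √743.21 = 27.262


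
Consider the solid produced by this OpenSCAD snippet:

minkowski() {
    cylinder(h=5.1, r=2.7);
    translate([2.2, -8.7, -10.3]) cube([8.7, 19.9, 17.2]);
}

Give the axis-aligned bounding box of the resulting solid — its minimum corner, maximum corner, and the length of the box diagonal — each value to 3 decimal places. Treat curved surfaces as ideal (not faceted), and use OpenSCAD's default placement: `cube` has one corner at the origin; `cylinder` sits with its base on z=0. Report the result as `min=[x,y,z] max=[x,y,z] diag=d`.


A = translate([2.2, -8.7, -10.3]) cube([8.7, 19.9, 17.2]) → bbox [2.2,-8.7,-10.3] .. [10.9,11.2,6.9]
B = cylinder(h=5.1, r=2.7) → bbox [-2.7,-2.7,0] .. [2.7,2.7,5.1]
lo = A.lo+B.lo = [2.2-2.7, -8.7-2.7, -10.3+0] = [-0.500,-11.400,-10.300]
hi = A.hi+B.hi = [10.9+2.7, 11.2+2.7, 6.9+5.1] = [13.600,13.900,12.000]
diag = √(14.1²+25.3²+22.3²) = √1336.19 = 36.554

min=[-0.500,-11.400,-10.300] max=[13.600,13.900,12.000] diag=36.554


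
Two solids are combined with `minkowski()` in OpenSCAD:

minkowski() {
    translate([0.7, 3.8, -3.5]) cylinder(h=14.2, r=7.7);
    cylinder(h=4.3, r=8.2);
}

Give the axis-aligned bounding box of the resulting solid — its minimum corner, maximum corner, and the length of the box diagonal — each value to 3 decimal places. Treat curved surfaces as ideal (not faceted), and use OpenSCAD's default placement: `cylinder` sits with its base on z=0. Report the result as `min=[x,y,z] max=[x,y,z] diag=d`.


A = translate([0.7, 3.8, -3.5]) cylinder(h=14.2, r=7.7) → bbox [-7,-3.9,-3.5] .. [8.4,11.5,10.7]
B = cylinder(h=4.3, r=8.2) → bbox [-8.2,-8.2,0] .. [8.2,8.2,4.3]
lo = A.lo+B.lo = [-7-8.2, -3.9-8.2, -3.5+0] = [-15.200,-12.100,-3.500]
hi = A.hi+B.hi = [8.4+8.2, 11.5+8.2, 10.7+4.3] = [16.600,19.700,15.000]
diag = √(31.8²+31.8²+18.5²) = √2364.73 = 48.628

min=[-15.200,-12.100,-3.500] max=[16.600,19.700,15.000] diag=48.628
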